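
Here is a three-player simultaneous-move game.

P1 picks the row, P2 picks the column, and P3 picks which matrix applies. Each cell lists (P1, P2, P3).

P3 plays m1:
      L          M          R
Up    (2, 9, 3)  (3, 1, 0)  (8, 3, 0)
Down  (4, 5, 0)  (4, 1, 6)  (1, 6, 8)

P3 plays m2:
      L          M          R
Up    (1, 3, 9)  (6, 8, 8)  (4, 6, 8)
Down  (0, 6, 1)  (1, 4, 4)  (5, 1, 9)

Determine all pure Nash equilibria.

Pure NE: (Up, M, m2)

For each player, find the best response to each opponent profile; mutual best responses are the pure NE.
P1 against (L, m1): payoffs 2, 4 → best response Down.
P1 against (L, m2): payoffs 1, 0 → best response Up.
P1 against (M, m1): payoffs 3, 4 → best response Down.
P1 against (M, m2): payoffs 6, 1 → best response Up.
P1 against (R, m1): payoffs 8, 1 → best response Up.
P1 against (R, m2): payoffs 4, 5 → best response Down.
P2 against (Up, m1): payoffs 9, 1, 3 → best response L.
P2 against (Up, m2): payoffs 3, 8, 6 → best response M.
P2 against (Down, m1): payoffs 5, 1, 6 → best response R.
P2 against (Down, m2): payoffs 6, 4, 1 → best response L.
P3 against (Up, L): payoffs 3, 9 → best response m2.
P3 against (Up, M): payoffs 0, 8 → best response m2.
P3 against (Up, R): payoffs 0, 8 → best response m2.
P3 against (Down, L): payoffs 0, 1 → best response m2.
P3 against (Down, M): payoffs 6, 4 → best response m1.
P3 against (Down, R): payoffs 8, 9 → best response m2.
Mutual best responses: (Up, M, m2).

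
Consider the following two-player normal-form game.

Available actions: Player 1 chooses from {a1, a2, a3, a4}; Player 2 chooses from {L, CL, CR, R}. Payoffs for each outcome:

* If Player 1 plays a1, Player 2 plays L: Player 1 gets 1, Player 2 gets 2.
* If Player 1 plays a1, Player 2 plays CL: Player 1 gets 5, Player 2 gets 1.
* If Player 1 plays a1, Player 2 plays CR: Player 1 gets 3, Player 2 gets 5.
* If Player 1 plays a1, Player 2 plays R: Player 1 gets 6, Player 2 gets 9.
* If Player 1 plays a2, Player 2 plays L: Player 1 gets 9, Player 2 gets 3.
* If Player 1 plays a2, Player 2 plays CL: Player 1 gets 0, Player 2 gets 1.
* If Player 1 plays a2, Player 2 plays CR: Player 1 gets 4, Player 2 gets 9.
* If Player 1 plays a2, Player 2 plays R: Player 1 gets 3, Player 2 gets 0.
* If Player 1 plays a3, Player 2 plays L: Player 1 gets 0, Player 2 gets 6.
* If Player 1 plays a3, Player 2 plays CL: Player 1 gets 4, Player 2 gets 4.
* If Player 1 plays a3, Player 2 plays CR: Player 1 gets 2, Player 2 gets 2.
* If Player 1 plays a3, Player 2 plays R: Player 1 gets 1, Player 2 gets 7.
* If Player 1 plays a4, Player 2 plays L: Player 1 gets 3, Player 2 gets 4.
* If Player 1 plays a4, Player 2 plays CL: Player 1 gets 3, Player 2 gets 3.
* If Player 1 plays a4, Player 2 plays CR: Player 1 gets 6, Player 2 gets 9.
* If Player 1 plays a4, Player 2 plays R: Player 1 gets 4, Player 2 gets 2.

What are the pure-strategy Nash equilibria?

(a1, R) and (a4, CR)

(a1, L): Player 1 can switch to a2 (1 → 9). Not NE.
(a1, CL): Player 2 can switch to L (1 → 2). Not NE.
(a1, CR): Player 1 can switch to a2 (3 → 4). Not NE.
(a1, R): Player 1 gets 6, best alternative 4; Player 2 gets 9, best alternative 5. No profitable deviation — NE.
(a2, L): Player 2 can switch to CR (3 → 9). Not NE.
(a2, CL): Player 1 can switch to a1 (0 → 5). Not NE.
(a2, CR): Player 1 can switch to a4 (4 → 6). Not NE.
(a2, R): Player 1 can switch to a1 (3 → 6). Not NE.
(a3, L): Player 1 can switch to a1 (0 → 1). Not NE.
(a3, CL): Player 1 can switch to a1 (4 → 5). Not NE.
(a3, CR): Player 1 can switch to a1 (2 → 3). Not NE.
(a3, R): Player 1 can switch to a1 (1 → 6). Not NE.
(a4, L): Player 1 can switch to a2 (3 → 9). Not NE.
(a4, CR): Player 1 gets 6, best alternative 4; Player 2 gets 9, best alternative 4. No profitable deviation — NE.
(The remaining 2 profiles each have a profitable deviation by the same check.)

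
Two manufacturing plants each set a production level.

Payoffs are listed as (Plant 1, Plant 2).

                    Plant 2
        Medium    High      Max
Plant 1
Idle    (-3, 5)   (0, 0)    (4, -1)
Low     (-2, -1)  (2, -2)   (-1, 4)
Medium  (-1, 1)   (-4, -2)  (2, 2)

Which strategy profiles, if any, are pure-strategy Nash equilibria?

none

Plant 1 against Medium: payoffs -3, -2, -1 → best response Medium.
Plant 1 against High: payoffs 0, 2, -4 → best response Low.
Plant 1 against Max: payoffs 4, -1, 2 → best response Idle.
Plant 2 against Idle: payoffs 5, 0, -1 → best response Medium.
Plant 2 against Low: payoffs -1, -2, 4 → best response Max.
Plant 2 against Medium: payoffs 1, -2, 2 → best response Max.
No profile is a mutual best response for all players.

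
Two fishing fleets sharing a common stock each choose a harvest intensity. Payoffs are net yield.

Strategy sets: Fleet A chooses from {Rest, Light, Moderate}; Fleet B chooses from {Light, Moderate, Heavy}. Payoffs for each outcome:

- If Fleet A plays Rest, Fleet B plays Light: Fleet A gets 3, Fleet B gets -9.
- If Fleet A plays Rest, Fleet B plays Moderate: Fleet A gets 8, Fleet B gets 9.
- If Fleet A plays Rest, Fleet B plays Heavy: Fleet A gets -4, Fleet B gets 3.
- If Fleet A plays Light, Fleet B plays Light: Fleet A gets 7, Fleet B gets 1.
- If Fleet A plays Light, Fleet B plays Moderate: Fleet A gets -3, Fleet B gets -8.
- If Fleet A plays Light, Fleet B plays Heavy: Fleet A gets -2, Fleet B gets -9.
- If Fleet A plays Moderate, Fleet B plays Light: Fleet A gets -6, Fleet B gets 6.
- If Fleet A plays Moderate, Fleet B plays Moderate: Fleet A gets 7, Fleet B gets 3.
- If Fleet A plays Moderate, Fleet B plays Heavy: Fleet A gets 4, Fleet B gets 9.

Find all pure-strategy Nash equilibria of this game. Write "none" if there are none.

(Rest, Light): Fleet A can switch to Light (3 → 7). Not NE.
(Rest, Moderate): Fleet A gets 8, best alternative 7; Fleet B gets 9, best alternative 3. No profitable deviation — NE.
(Rest, Heavy): Fleet A can switch to Light (-4 → -2). Not NE.
(Light, Light): Fleet A gets 7, best alternative 3; Fleet B gets 1, best alternative -8. No profitable deviation — NE.
(Light, Moderate): Fleet A can switch to Rest (-3 → 8). Not NE.
(Light, Heavy): Fleet A can switch to Moderate (-2 → 4). Not NE.
(Moderate, Light): Fleet A can switch to Rest (-6 → 3). Not NE.
(Moderate, Moderate): Fleet A can switch to Rest (7 → 8). Not NE.
(Moderate, Heavy): Fleet A gets 4, best alternative -2; Fleet B gets 9, best alternative 6. No profitable deviation — NE.

Pure-strategy Nash equilibria: (Rest, Moderate); (Light, Light); (Moderate, Heavy)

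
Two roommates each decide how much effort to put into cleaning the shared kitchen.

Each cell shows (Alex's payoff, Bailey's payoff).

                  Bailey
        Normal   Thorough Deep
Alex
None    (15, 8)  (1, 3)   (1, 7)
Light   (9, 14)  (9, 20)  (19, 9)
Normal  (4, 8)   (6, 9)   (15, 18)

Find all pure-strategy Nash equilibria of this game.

(None, Normal): Alex gets 15, best alternative 9; Bailey gets 8, best alternative 7. No profitable deviation — NE.
(None, Thorough): Alex can switch to Light (1 → 9). Not NE.
(None, Deep): Alex can switch to Light (1 → 19). Not NE.
(Light, Normal): Alex can switch to None (9 → 15). Not NE.
(Light, Thorough): Alex gets 9, best alternative 6; Bailey gets 20, best alternative 14. No profitable deviation — NE.
(Light, Deep): Bailey can switch to Normal (9 → 14). Not NE.
(Normal, Normal): Alex can switch to None (4 → 15). Not NE.
(Normal, Thorough): Alex can switch to Light (6 → 9). Not NE.
(The remaining 1 profile has a profitable deviation by the same check.)

(None, Normal); (Light, Thorough)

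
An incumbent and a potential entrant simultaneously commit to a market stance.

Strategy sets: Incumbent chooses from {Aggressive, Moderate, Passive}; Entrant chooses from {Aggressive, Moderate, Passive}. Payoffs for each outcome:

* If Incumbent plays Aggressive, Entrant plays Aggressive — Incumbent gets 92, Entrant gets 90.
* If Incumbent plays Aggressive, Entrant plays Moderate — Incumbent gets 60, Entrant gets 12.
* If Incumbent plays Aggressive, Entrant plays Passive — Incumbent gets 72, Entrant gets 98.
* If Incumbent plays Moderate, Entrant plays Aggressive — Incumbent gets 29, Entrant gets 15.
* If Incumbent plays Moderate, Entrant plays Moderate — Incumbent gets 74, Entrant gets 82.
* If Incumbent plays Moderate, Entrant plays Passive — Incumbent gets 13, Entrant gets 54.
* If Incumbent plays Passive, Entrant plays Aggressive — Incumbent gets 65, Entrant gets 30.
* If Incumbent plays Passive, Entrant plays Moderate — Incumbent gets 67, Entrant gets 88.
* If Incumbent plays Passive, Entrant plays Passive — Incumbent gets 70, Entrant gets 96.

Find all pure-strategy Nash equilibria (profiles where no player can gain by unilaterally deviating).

The pure Nash equilibria are (Aggressive, Passive), (Moderate, Moderate).

(Aggressive, Aggressive): Entrant can switch to Passive (90 → 98). Not NE.
(Aggressive, Moderate): Incumbent can switch to Moderate (60 → 74). Not NE.
(Aggressive, Passive): Incumbent gets 72, best alternative 70; Entrant gets 98, best alternative 90. No profitable deviation — NE.
(Moderate, Aggressive): Incumbent can switch to Aggressive (29 → 92). Not NE.
(Moderate, Moderate): Incumbent gets 74, best alternative 67; Entrant gets 82, best alternative 54. No profitable deviation — NE.
(Moderate, Passive): Incumbent can switch to Aggressive (13 → 72). Not NE.
(Passive, Aggressive): Incumbent can switch to Aggressive (65 → 92). Not NE.
(Passive, Moderate): Incumbent can switch to Moderate (67 → 74). Not NE.
(The remaining 1 profile has a profitable deviation by the same check.)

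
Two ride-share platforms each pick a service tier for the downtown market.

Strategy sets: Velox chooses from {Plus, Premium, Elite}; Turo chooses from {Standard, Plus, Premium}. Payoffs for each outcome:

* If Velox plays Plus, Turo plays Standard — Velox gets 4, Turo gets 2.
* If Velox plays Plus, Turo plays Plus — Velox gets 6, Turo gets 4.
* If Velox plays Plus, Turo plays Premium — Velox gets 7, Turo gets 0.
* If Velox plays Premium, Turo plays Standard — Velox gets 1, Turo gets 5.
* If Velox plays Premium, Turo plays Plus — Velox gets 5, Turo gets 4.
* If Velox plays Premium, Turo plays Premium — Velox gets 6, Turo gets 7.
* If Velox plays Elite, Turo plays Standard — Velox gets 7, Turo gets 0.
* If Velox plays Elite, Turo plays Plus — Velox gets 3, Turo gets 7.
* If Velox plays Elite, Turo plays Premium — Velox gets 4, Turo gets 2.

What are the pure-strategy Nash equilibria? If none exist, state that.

(Plus, Plus)

Mark each player's best response to every combination of opponents' strategies; a profile where every player is best-responding is a pure Nash equilibrium.
Velox against Standard: payoffs 4, 1, 7 → best response Elite.
Velox against Plus: payoffs 6, 5, 3 → best response Plus.
Velox against Premium: payoffs 7, 6, 4 → best response Plus.
Turo against Plus: payoffs 2, 4, 0 → best response Plus.
Turo against Premium: payoffs 5, 4, 7 → best response Premium.
Turo against Elite: payoffs 0, 7, 2 → best response Plus.
Mutual best responses: (Plus, Plus).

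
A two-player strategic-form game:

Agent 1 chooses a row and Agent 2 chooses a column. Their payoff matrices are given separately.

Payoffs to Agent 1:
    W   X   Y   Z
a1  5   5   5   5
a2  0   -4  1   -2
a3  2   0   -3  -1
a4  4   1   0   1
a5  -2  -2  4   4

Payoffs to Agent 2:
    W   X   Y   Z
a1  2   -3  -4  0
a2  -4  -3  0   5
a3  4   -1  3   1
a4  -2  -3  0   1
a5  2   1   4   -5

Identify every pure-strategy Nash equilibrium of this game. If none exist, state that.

(a1, W)

Agent 1 against W: payoffs 5, 0, 2, 4, -2 → best response a1.
Agent 1 against X: payoffs 5, -4, 0, 1, -2 → best response a1.
Agent 1 against Y: payoffs 5, 1, -3, 0, 4 → best response a1.
Agent 1 against Z: payoffs 5, -2, -1, 1, 4 → best response a1.
Agent 2 against a1: payoffs 2, -3, -4, 0 → best response W.
Agent 2 against a2: payoffs -4, -3, 0, 5 → best response Z.
Agent 2 against a3: payoffs 4, -1, 3, 1 → best response W.
Agent 2 against a4: payoffs -2, -3, 0, 1 → best response Z.
Agent 2 against a5: payoffs 2, 1, 4, -5 → best response Y.
Mutual best responses: (a1, W).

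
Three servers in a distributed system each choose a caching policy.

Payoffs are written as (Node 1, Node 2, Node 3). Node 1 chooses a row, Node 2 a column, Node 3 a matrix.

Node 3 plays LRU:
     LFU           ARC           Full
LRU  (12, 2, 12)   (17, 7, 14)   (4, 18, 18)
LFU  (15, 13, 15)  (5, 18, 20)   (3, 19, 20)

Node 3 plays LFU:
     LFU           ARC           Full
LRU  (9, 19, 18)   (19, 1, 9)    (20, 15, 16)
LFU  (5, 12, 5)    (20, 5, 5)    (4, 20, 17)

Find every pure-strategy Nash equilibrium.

The pure Nash equilibria are (LRU, LFU, LFU), (LRU, Full, LRU).

Check each profile: it is a Nash equilibrium iff no player can strictly gain by switching unilaterally.
(LRU, LFU, LRU): Node 1 can switch to LFU (12 → 15). Not NE.
(LRU, LFU, LFU): Node 1 gets 9, best alternative 5; Node 2 gets 19, best alternative 15; Node 3 gets 18, best alternative 12. No profitable deviation — NE.
(LRU, ARC, LRU): Node 2 can switch to Full (7 → 18). Not NE.
(LRU, ARC, LFU): Node 1 can switch to LFU (19 → 20). Not NE.
(LRU, Full, LRU): Node 1 gets 4, best alternative 3; Node 2 gets 18, best alternative 7; Node 3 gets 18, best alternative 16. No profitable deviation — NE.
(LRU, Full, LFU): Node 2 can switch to LFU (15 → 19). Not NE.
(LFU, LFU, LRU): Node 2 can switch to ARC (13 → 18). Not NE.
(LFU, LFU, LFU): Node 1 can switch to LRU (5 → 9). Not NE.
(LFU, ARC, LRU): Node 1 can switch to LRU (5 → 17). Not NE.
(LFU, ARC, LFU): Node 2 can switch to LFU (5 → 12). Not NE.
(LFU, Full, LRU): Node 1 can switch to LRU (3 → 4). Not NE.
(LFU, Full, LFU): Node 1 can switch to LRU (4 → 20). Not NE.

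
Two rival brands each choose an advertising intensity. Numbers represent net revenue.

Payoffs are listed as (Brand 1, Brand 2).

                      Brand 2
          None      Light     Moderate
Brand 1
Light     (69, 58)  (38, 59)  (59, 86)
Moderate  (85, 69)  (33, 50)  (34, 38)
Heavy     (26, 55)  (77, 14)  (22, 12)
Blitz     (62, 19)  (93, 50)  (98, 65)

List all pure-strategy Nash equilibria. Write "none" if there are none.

(Moderate, None), (Blitz, Moderate)

Brand 1 against None: payoffs 69, 85, 26, 62 → best response Moderate.
Brand 1 against Light: payoffs 38, 33, 77, 93 → best response Blitz.
Brand 1 against Moderate: payoffs 59, 34, 22, 98 → best response Blitz.
Brand 2 against Light: payoffs 58, 59, 86 → best response Moderate.
Brand 2 against Moderate: payoffs 69, 50, 38 → best response None.
Brand 2 against Heavy: payoffs 55, 14, 12 → best response None.
Brand 2 against Blitz: payoffs 19, 50, 65 → best response Moderate.
Mutual best responses: (Moderate, None); (Blitz, Moderate).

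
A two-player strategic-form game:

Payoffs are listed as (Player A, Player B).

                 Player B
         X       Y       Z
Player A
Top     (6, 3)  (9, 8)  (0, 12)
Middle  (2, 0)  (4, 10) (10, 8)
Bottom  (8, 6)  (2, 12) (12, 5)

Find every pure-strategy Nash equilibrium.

This game has no pure Nash equilibrium.

(Top, X): Player A can switch to Bottom (6 → 8). Not NE.
(Top, Y): Player B can switch to Z (8 → 12). Not NE.
(Top, Z): Player A can switch to Middle (0 → 10). Not NE.
(Middle, X): Player A can switch to Top (2 → 6). Not NE.
(Middle, Y): Player A can switch to Top (4 → 9). Not NE.
(Middle, Z): Player A can switch to Bottom (10 → 12). Not NE.
(Bottom, X): Player B can switch to Y (6 → 12). Not NE.
(Bottom, Y): Player A can switch to Top (2 → 9). Not NE.
(Bottom, Z): Player B can switch to X (5 → 6). Not NE.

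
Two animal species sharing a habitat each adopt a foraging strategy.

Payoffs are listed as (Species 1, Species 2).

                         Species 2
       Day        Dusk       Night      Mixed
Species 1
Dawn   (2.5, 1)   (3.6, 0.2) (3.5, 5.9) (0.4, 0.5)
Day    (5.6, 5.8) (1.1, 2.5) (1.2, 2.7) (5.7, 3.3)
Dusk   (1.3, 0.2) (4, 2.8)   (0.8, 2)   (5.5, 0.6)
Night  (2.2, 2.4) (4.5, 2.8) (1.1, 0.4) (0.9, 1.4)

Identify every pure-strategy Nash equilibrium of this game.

Mark each player's best response to every combination of opponents' strategies; a profile where every player is best-responding is a pure Nash equilibrium.
Species 1 against Day: payoffs 2.5, 5.6, 1.3, 2.2 → best response Day.
Species 1 against Dusk: payoffs 3.6, 1.1, 4, 4.5 → best response Night.
Species 1 against Night: payoffs 3.5, 1.2, 0.8, 1.1 → best response Dawn.
Species 1 against Mixed: payoffs 0.4, 5.7, 5.5, 0.9 → best response Day.
Species 2 against Dawn: payoffs 1, 0.2, 5.9, 0.5 → best response Night.
Species 2 against Day: payoffs 5.8, 2.5, 2.7, 3.3 → best response Day.
Species 2 against Dusk: payoffs 0.2, 2.8, 2, 0.6 → best response Dusk.
Species 2 against Night: payoffs 2.4, 2.8, 0.4, 1.4 → best response Dusk.
Mutual best responses: (Dawn, Night); (Day, Day); (Night, Dusk).

(Dawn, Night), (Day, Day), (Night, Dusk)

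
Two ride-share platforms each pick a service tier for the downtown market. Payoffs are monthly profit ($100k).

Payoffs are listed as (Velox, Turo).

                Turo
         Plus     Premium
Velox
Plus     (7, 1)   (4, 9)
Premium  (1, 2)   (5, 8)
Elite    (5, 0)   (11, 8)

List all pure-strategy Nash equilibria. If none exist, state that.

Pure NE: (Elite, Premium)

Mark each player's best response to every combination of opponents' strategies; a profile where every player is best-responding is a pure Nash equilibrium.
Velox against Plus: payoffs 7, 1, 5 → best response Plus.
Velox against Premium: payoffs 4, 5, 11 → best response Elite.
Turo against Plus: payoffs 1, 9 → best response Premium.
Turo against Premium: payoffs 2, 8 → best response Premium.
Turo against Elite: payoffs 0, 8 → best response Premium.
Mutual best responses: (Elite, Premium).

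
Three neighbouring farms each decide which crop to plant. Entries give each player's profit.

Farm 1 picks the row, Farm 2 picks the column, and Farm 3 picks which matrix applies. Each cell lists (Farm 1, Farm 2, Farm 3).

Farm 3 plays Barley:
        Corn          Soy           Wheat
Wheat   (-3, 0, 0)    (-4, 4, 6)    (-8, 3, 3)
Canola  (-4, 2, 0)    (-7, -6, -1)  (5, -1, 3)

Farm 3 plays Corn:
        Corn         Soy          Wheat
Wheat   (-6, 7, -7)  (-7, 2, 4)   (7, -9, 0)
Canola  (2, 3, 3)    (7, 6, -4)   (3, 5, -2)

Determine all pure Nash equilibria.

Pure NE: (Wheat, Soy, Barley)

(Wheat, Corn, Barley): Farm 2 can switch to Soy (0 → 4). Not NE.
(Wheat, Corn, Corn): Farm 1 can switch to Canola (-6 → 2). Not NE.
(Wheat, Soy, Barley): Farm 1 gets -4, best alternative -7; Farm 2 gets 4, best alternative 3; Farm 3 gets 6, best alternative 4. No profitable deviation — NE.
(Wheat, Soy, Corn): Farm 1 can switch to Canola (-7 → 7). Not NE.
(Wheat, Wheat, Barley): Farm 1 can switch to Canola (-8 → 5). Not NE.
(Wheat, Wheat, Corn): Farm 2 can switch to Corn (-9 → 7). Not NE.
(Canola, Corn, Barley): Farm 1 can switch to Wheat (-4 → -3). Not NE.
(The remaining 5 profiles each have a profitable deviation by the same check.)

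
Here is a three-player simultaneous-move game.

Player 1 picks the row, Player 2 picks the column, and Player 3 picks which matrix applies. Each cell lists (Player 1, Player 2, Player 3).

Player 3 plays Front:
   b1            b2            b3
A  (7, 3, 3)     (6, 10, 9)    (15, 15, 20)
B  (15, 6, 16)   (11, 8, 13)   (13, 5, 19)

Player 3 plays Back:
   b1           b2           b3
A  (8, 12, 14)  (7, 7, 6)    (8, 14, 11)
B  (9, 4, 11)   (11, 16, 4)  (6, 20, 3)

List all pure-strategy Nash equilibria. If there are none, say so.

Pure-strategy Nash equilibria: (A, b3, Front) and (B, b2, Front)

Mark each player's best response to every combination of opponents' strategies; a profile where every player is best-responding is a pure Nash equilibrium.
Player 1 against (b1, Front): payoffs 7, 15 → best response B.
Player 1 against (b1, Back): payoffs 8, 9 → best response B.
Player 1 against (b2, Front): payoffs 6, 11 → best response B.
Player 1 against (b2, Back): payoffs 7, 11 → best response B.
Player 1 against (b3, Front): payoffs 15, 13 → best response A.
Player 1 against (b3, Back): payoffs 8, 6 → best response A.
Player 2 against (A, Front): payoffs 3, 10, 15 → best response b3.
Player 2 against (A, Back): payoffs 12, 7, 14 → best response b3.
Player 2 against (B, Front): payoffs 6, 8, 5 → best response b2.
Player 2 against (B, Back): payoffs 4, 16, 20 → best response b3.
Player 3 against (A, b1): payoffs 3, 14 → best response Back.
Player 3 against (A, b2): payoffs 9, 6 → best response Front.
Player 3 against (A, b3): payoffs 20, 11 → best response Front.
Player 3 against (B, b1): payoffs 16, 11 → best response Front.
Player 3 against (B, b2): payoffs 13, 4 → best response Front.
Player 3 against (B, b3): payoffs 19, 3 → best response Front.
Mutual best responses: (A, b3, Front); (B, b2, Front).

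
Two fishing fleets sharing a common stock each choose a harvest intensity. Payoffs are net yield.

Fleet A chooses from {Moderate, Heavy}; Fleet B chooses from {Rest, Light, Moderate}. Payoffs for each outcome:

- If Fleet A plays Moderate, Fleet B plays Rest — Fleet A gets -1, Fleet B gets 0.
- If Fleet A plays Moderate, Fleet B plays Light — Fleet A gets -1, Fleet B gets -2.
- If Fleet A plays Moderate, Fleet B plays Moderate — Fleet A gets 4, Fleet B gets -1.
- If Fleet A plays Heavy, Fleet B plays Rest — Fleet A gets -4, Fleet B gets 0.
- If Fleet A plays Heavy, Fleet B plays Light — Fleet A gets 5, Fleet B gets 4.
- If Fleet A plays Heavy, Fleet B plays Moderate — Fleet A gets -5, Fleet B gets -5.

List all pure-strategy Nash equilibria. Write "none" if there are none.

(Moderate, Rest): Fleet A gets -1, best alternative -4; Fleet B gets 0, best alternative -1. No profitable deviation — NE.
(Moderate, Light): Fleet A can switch to Heavy (-1 → 5). Not NE.
(Moderate, Moderate): Fleet B can switch to Rest (-1 → 0). Not NE.
(Heavy, Rest): Fleet A can switch to Moderate (-4 → -1). Not NE.
(Heavy, Light): Fleet A gets 5, best alternative -1; Fleet B gets 4, best alternative 0. No profitable deviation — NE.
(Heavy, Moderate): Fleet A can switch to Moderate (-5 → 4). Not NE.

Pure-strategy Nash equilibria: (Moderate, Rest); (Heavy, Light)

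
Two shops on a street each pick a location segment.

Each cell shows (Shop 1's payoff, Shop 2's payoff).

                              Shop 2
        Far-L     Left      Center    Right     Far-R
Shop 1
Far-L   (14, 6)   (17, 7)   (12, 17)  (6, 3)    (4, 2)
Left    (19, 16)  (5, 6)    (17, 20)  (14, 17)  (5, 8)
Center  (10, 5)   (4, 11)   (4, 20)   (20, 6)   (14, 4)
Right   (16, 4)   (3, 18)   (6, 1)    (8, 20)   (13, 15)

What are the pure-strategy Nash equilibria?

Pure NE: (Left, Center)

(Far-L, Far-L): Shop 1 can switch to Left (14 → 19). Not NE.
(Far-L, Left): Shop 2 can switch to Center (7 → 17). Not NE.
(Far-L, Center): Shop 1 can switch to Left (12 → 17). Not NE.
(Far-L, Right): Shop 1 can switch to Left (6 → 14). Not NE.
(Far-L, Far-R): Shop 1 can switch to Left (4 → 5). Not NE.
(Left, Far-L): Shop 2 can switch to Center (16 → 20). Not NE.
(Left, Left): Shop 1 can switch to Far-L (5 → 17). Not NE.
(Left, Center): Shop 1 gets 17, best alternative 12; Shop 2 gets 20, best alternative 17. No profitable deviation — NE.
(Left, Right): Shop 1 can switch to Center (14 → 20). Not NE.
(Left, Far-R): Shop 1 can switch to Center (5 → 14). Not NE.
(Center, Far-L): Shop 1 can switch to Far-L (10 → 14). Not NE.
(Center, Left): Shop 1 can switch to Far-L (4 → 17). Not NE.
(Center, Center): Shop 1 can switch to Far-L (4 → 12). Not NE.
(The remaining 7 profiles each have a profitable deviation by the same check.)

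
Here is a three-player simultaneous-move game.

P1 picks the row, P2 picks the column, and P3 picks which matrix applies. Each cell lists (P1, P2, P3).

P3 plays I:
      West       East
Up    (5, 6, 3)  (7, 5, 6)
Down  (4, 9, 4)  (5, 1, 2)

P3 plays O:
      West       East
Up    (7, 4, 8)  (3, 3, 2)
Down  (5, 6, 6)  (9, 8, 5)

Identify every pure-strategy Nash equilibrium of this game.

(Up, West, I): P3 can switch to O (3 → 8). Not NE.
(Up, West, O): P1 gets 7, best alternative 5; P2 gets 4, best alternative 3; P3 gets 8, best alternative 3. No profitable deviation — NE.
(Up, East, I): P2 can switch to West (5 → 6). Not NE.
(Up, East, O): P1 can switch to Down (3 → 9). Not NE.
(Down, West, I): P1 can switch to Up (4 → 5). Not NE.
(Down, West, O): P1 can switch to Up (5 → 7). Not NE.
(Down, East, I): P1 can switch to Up (5 → 7). Not NE.
(Down, East, O): P1 gets 9, best alternative 3; P2 gets 8, best alternative 6; P3 gets 5, best alternative 2. No profitable deviation — NE.

(Up, West, O), (Down, East, O)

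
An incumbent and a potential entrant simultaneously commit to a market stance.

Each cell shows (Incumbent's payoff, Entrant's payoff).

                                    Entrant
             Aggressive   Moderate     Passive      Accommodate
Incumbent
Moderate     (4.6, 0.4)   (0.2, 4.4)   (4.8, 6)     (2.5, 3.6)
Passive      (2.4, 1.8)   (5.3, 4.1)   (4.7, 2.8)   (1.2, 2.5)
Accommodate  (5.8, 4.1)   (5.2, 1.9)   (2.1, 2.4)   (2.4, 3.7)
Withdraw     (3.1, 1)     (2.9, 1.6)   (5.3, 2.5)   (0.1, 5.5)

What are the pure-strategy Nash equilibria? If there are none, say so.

Pure-strategy Nash equilibria: (Passive, Moderate); (Accommodate, Aggressive)

Incumbent against Aggressive: payoffs 4.6, 2.4, 5.8, 3.1 → best response Accommodate.
Incumbent against Moderate: payoffs 0.2, 5.3, 5.2, 2.9 → best response Passive.
Incumbent against Passive: payoffs 4.8, 4.7, 2.1, 5.3 → best response Withdraw.
Incumbent against Accommodate: payoffs 2.5, 1.2, 2.4, 0.1 → best response Moderate.
Entrant against Moderate: payoffs 0.4, 4.4, 6, 3.6 → best response Passive.
Entrant against Passive: payoffs 1.8, 4.1, 2.8, 2.5 → best response Moderate.
Entrant against Accommodate: payoffs 4.1, 1.9, 2.4, 3.7 → best response Aggressive.
Entrant against Withdraw: payoffs 1, 1.6, 2.5, 5.5 → best response Accommodate.
Mutual best responses: (Passive, Moderate); (Accommodate, Aggressive).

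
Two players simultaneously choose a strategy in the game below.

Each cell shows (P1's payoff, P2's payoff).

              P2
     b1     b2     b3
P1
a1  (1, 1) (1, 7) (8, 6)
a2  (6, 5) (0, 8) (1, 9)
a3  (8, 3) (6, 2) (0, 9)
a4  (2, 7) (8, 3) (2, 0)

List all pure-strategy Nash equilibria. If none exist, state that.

This game has no pure Nash equilibrium.

Mark each player's best response to every combination of opponents' strategies; a profile where every player is best-responding is a pure Nash equilibrium.
P1 against b1: payoffs 1, 6, 8, 2 → best response a3.
P1 against b2: payoffs 1, 0, 6, 8 → best response a4.
P1 against b3: payoffs 8, 1, 0, 2 → best response a1.
P2 against a1: payoffs 1, 7, 6 → best response b2.
P2 against a2: payoffs 5, 8, 9 → best response b3.
P2 against a3: payoffs 3, 2, 9 → best response b3.
P2 against a4: payoffs 7, 3, 0 → best response b1.
No profile is a mutual best response for all players.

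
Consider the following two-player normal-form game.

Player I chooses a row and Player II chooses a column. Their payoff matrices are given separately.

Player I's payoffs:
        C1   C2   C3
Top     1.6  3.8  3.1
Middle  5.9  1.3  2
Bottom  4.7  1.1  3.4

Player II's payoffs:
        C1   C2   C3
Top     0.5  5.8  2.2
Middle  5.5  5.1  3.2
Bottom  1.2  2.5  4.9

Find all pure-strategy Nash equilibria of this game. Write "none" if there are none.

(Top, C2), (Middle, C1), (Bottom, C3)

(Top, C1): Player I can switch to Middle (1.6 → 5.9). Not NE.
(Top, C2): Player I gets 3.8, best alternative 1.3; Player II gets 5.8, best alternative 2.2. No profitable deviation — NE.
(Top, C3): Player I can switch to Bottom (3.1 → 3.4). Not NE.
(Middle, C1): Player I gets 5.9, best alternative 4.7; Player II gets 5.5, best alternative 5.1. No profitable deviation — NE.
(Middle, C2): Player I can switch to Top (1.3 → 3.8). Not NE.
(Middle, C3): Player I can switch to Top (2 → 3.1). Not NE.
(Bottom, C1): Player I can switch to Middle (4.7 → 5.9). Not NE.
(Bottom, C2): Player I can switch to Top (1.1 → 3.8). Not NE.
(Bottom, C3): Player I gets 3.4, best alternative 3.1; Player II gets 4.9, best alternative 2.5. No profitable deviation — NE.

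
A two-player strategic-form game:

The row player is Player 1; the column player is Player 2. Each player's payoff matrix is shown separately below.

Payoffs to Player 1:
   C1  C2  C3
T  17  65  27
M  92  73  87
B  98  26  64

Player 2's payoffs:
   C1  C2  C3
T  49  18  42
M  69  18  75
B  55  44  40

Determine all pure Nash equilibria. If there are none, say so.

The pure Nash equilibria are (M, C3), (B, C1).

(T, C1): Player 1 can switch to M (17 → 92). Not NE.
(T, C2): Player 1 can switch to M (65 → 73). Not NE.
(T, C3): Player 1 can switch to M (27 → 87). Not NE.
(M, C1): Player 1 can switch to B (92 → 98). Not NE.
(M, C2): Player 2 can switch to C1 (18 → 69). Not NE.
(M, C3): Player 1 gets 87, best alternative 64; Player 2 gets 75, best alternative 69. No profitable deviation — NE.
(B, C1): Player 1 gets 98, best alternative 92; Player 2 gets 55, best alternative 44. No profitable deviation — NE.
(B, C2): Player 1 can switch to T (26 → 65). Not NE.
(B, C3): Player 1 can switch to M (64 → 87). Not NE.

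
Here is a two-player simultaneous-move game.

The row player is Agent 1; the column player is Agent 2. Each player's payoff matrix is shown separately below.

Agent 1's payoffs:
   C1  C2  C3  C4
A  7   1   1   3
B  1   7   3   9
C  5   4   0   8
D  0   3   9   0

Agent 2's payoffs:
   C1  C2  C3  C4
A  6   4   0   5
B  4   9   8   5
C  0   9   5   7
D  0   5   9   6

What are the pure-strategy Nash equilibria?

Pure-strategy Nash equilibria: (A, C1), (B, C2), (D, C3)

(A, C1): Agent 1 gets 7, best alternative 5; Agent 2 gets 6, best alternative 5. No profitable deviation — NE.
(A, C2): Agent 1 can switch to B (1 → 7). Not NE.
(A, C3): Agent 1 can switch to B (1 → 3). Not NE.
(A, C4): Agent 1 can switch to B (3 → 9). Not NE.
(B, C1): Agent 1 can switch to A (1 → 7). Not NE.
(B, C2): Agent 1 gets 7, best alternative 4; Agent 2 gets 9, best alternative 8. No profitable deviation — NE.
(B, C3): Agent 1 can switch to D (3 → 9). Not NE.
(B, C4): Agent 2 can switch to C2 (5 → 9). Not NE.
(C, C1): Agent 1 can switch to A (5 → 7). Not NE.
(C, C2): Agent 1 can switch to B (4 → 7). Not NE.
(C, C3): Agent 1 can switch to A (0 → 1). Not NE.
(C, C4): Agent 1 can switch to B (8 → 9). Not NE.
(D, C1): Agent 1 can switch to A (0 → 7). Not NE.
(D, C2): Agent 1 can switch to B (3 → 7). Not NE.
(D, C3): Agent 1 gets 9, best alternative 3; Agent 2 gets 9, best alternative 6. No profitable deviation — NE.
(The remaining 1 profile has a profitable deviation by the same check.)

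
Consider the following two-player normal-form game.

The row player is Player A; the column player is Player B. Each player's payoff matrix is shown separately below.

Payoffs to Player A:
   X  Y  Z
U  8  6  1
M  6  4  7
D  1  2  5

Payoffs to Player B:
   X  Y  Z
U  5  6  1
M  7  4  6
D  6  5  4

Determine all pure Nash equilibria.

(U, Y)

Player A against X: payoffs 8, 6, 1 → best response U.
Player A against Y: payoffs 6, 4, 2 → best response U.
Player A against Z: payoffs 1, 7, 5 → best response M.
Player B against U: payoffs 5, 6, 1 → best response Y.
Player B against M: payoffs 7, 4, 6 → best response X.
Player B against D: payoffs 6, 5, 4 → best response X.
Mutual best responses: (U, Y).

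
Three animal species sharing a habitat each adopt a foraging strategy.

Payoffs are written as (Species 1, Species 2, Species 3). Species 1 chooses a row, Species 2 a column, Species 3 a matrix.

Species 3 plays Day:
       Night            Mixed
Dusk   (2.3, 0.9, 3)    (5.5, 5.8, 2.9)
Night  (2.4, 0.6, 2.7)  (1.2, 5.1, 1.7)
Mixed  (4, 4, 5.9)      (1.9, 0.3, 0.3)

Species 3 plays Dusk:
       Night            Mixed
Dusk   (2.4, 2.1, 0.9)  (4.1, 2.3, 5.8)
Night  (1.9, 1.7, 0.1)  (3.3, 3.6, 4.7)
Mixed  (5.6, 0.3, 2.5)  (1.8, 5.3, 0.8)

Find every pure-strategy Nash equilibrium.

The pure Nash equilibria are (Dusk, Mixed, Dusk); (Mixed, Night, Day).

Mark each player's best response to every combination of opponents' strategies; a profile where every player is best-responding is a pure Nash equilibrium.
Species 1 against (Night, Day): payoffs 2.3, 2.4, 4 → best response Mixed.
Species 1 against (Night, Dusk): payoffs 2.4, 1.9, 5.6 → best response Mixed.
Species 1 against (Mixed, Day): payoffs 5.5, 1.2, 1.9 → best response Dusk.
Species 1 against (Mixed, Dusk): payoffs 4.1, 3.3, 1.8 → best response Dusk.
Species 2 against (Dusk, Day): payoffs 0.9, 5.8 → best response Mixed.
Species 2 against (Dusk, Dusk): payoffs 2.1, 2.3 → best response Mixed.
Species 2 against (Night, Day): payoffs 0.6, 5.1 → best response Mixed.
Species 2 against (Night, Dusk): payoffs 1.7, 3.6 → best response Mixed.
Species 2 against (Mixed, Day): payoffs 4, 0.3 → best response Night.
Species 2 against (Mixed, Dusk): payoffs 0.3, 5.3 → best response Mixed.
Species 3 against (Dusk, Night): payoffs 3, 0.9 → best response Day.
Species 3 against (Dusk, Mixed): payoffs 2.9, 5.8 → best response Dusk.
Species 3 against (Night, Night): payoffs 2.7, 0.1 → best response Day.
Species 3 against (Night, Mixed): payoffs 1.7, 4.7 → best response Dusk.
Species 3 against (Mixed, Night): payoffs 5.9, 2.5 → best response Day.
Species 3 against (Mixed, Mixed): payoffs 0.3, 0.8 → best response Dusk.
Mutual best responses: (Dusk, Mixed, Dusk); (Mixed, Night, Day).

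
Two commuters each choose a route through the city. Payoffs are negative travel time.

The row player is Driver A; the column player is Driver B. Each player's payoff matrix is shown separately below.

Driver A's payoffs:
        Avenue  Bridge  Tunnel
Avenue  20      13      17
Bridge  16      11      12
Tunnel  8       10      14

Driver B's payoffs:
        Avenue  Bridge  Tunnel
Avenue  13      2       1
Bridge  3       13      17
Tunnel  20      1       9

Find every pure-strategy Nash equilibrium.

(Avenue, Avenue)

(Avenue, Avenue): Driver A gets 20, best alternative 16; Driver B gets 13, best alternative 2. No profitable deviation — NE.
(Avenue, Bridge): Driver B can switch to Avenue (2 → 13). Not NE.
(Avenue, Tunnel): Driver B can switch to Avenue (1 → 13). Not NE.
(Bridge, Avenue): Driver A can switch to Avenue (16 → 20). Not NE.
(Bridge, Bridge): Driver A can switch to Avenue (11 → 13). Not NE.
(Bridge, Tunnel): Driver A can switch to Avenue (12 → 17). Not NE.
(Tunnel, Avenue): Driver A can switch to Avenue (8 → 20). Not NE.
(Tunnel, Bridge): Driver A can switch to Avenue (10 → 13). Not NE.
(Tunnel, Tunnel): Driver A can switch to Avenue (14 → 17). Not NE.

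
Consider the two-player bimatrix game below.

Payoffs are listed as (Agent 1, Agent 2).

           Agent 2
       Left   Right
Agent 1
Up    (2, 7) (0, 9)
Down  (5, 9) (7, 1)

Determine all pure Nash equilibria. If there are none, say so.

(Down, Left)

Agent 1 against Left: payoffs 2, 5 → best response Down.
Agent 1 against Right: payoffs 0, 7 → best response Down.
Agent 2 against Up: payoffs 7, 9 → best response Right.
Agent 2 against Down: payoffs 9, 1 → best response Left.
Mutual best responses: (Down, Left).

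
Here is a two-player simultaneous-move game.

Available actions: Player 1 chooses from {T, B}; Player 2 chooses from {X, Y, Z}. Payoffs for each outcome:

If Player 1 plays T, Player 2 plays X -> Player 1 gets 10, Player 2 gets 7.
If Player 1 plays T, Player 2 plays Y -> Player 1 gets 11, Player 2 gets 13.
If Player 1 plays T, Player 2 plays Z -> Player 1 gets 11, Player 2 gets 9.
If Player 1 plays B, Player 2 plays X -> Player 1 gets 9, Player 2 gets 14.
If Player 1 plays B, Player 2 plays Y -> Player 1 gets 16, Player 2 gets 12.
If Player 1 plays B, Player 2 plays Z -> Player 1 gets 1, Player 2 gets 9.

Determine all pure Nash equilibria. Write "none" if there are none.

Mark each player's best response to every combination of opponents' strategies; a profile where every player is best-responding is a pure Nash equilibrium.
Player 1 against X: payoffs 10, 9 → best response T.
Player 1 against Y: payoffs 11, 16 → best response B.
Player 1 against Z: payoffs 11, 1 → best response T.
Player 2 against T: payoffs 7, 13, 9 → best response Y.
Player 2 against B: payoffs 14, 12, 9 → best response X.
No profile is a mutual best response for all players.

No pure-strategy Nash equilibrium.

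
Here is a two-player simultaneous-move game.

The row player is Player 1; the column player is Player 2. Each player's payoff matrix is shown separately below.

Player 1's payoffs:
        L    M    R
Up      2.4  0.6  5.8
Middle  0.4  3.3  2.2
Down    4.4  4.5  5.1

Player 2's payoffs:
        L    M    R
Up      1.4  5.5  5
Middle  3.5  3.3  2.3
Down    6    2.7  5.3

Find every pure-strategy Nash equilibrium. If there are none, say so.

Player 1 against L: payoffs 2.4, 0.4, 4.4 → best response Down.
Player 1 against M: payoffs 0.6, 3.3, 4.5 → best response Down.
Player 1 against R: payoffs 5.8, 2.2, 5.1 → best response Up.
Player 2 against Up: payoffs 1.4, 5.5, 5 → best response M.
Player 2 against Middle: payoffs 3.5, 3.3, 2.3 → best response L.
Player 2 against Down: payoffs 6, 2.7, 5.3 → best response L.
Mutual best responses: (Down, L).

Pure NE: (Down, L)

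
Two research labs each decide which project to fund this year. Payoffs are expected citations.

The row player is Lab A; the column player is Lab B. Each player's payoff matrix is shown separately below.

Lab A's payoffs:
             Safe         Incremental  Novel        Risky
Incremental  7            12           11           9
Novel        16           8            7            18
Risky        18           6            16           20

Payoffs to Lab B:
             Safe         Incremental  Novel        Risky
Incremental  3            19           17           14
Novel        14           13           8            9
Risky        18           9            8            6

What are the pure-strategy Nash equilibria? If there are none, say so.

(Incremental, Safe): Lab A can switch to Novel (7 → 16). Not NE.
(Incremental, Incremental): Lab A gets 12, best alternative 8; Lab B gets 19, best alternative 17. No profitable deviation — NE.
(Incremental, Novel): Lab A can switch to Risky (11 → 16). Not NE.
(Incremental, Risky): Lab A can switch to Novel (9 → 18). Not NE.
(Novel, Safe): Lab A can switch to Risky (16 → 18). Not NE.
(Novel, Incremental): Lab A can switch to Incremental (8 → 12). Not NE.
(Novel, Novel): Lab A can switch to Incremental (7 → 11). Not NE.
(Risky, Safe): Lab A gets 18, best alternative 16; Lab B gets 18, best alternative 9. No profitable deviation — NE.
(The remaining 4 profiles each have a profitable deviation by the same check.)

The pure Nash equilibria are (Incremental, Incremental) and (Risky, Safe).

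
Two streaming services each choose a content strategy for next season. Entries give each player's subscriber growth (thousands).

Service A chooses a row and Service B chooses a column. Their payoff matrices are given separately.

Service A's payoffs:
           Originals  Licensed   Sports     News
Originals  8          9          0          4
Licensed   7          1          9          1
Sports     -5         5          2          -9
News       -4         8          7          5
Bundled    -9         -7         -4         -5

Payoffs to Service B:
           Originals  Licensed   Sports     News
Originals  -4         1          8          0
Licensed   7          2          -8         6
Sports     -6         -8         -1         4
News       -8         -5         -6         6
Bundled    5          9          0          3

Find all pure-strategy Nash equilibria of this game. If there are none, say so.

Service A against Originals: payoffs 8, 7, -5, -4, -9 → best response Originals.
Service A against Licensed: payoffs 9, 1, 5, 8, -7 → best response Originals.
Service A against Sports: payoffs 0, 9, 2, 7, -4 → best response Licensed.
Service A against News: payoffs 4, 1, -9, 5, -5 → best response News.
Service B against Originals: payoffs -4, 1, 8, 0 → best response Sports.
Service B against Licensed: payoffs 7, 2, -8, 6 → best response Originals.
Service B against Sports: payoffs -6, -8, -1, 4 → best response News.
Service B against News: payoffs -8, -5, -6, 6 → best response News.
Service B against Bundled: payoffs 5, 9, 0, 3 → best response Licensed.
Mutual best responses: (News, News).

The unique pure-strategy Nash equilibrium is (News, News).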